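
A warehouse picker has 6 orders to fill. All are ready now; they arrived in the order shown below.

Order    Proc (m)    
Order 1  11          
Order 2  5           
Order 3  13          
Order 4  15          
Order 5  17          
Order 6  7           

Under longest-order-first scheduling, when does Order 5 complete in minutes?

LPT (decreasing processing time): Order 5 Order 4 Order 3 Order 1 Order 6 Order 2.
Order 5: 0→17

17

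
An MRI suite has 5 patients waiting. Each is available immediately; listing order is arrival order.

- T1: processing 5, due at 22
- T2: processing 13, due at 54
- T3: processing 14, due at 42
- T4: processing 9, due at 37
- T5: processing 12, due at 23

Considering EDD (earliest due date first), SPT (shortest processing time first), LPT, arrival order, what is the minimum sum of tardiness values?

0

EDD (increasing due date): T1 T5 T4 T3 T2.
T1: 0→5, due 22, tardiness 0
T5: 5→17, due 23, tardiness 0
T4: 17→26, due 37, tardiness 0
T3: 26→40, due 42, tardiness 0
T2: 40→53, due 54, tardiness 0
Sum = 0+0+0+0+0 = 0.
SPT (increasing processing time): T1 T4 T5 T2 T3.
T1: 0→5, due 22, tardiness 0
T4: 5→14, due 37, tardiness 0
T5: 14→26, due 23, tardiness 3
T2: 26→39, due 54, tardiness 0
T3: 39→53, due 42, tardiness 11
Sum = 0+0+3+0+11 = 14.
LPT (decreasing processing time): T3 T2 T5 T4 T1.
T3: 0→14, due 42, tardiness 0
T2: 14→27, due 54, tardiness 0
T5: 27→39, due 23, tardiness 16
T4: 39→48, due 37, tardiness 11
T1: 48→53, due 22, tardiness 31
Sum = 0+0+16+11+31 = 58.
FIFO (arrival order): T1 T2 T3 T4 T5.
T1: 0→5, due 22, tardiness 0
T2: 5→18, due 54, tardiness 0
T3: 18→32, due 42, tardiness 0
T4: 32→41, due 37, tardiness 4
T5: 41→53, due 23, tardiness 30
Sum = 0+0+0+4+30 = 34.
EDD 0, SPT 14, LPT 58, FIFO 34 → minimum 0.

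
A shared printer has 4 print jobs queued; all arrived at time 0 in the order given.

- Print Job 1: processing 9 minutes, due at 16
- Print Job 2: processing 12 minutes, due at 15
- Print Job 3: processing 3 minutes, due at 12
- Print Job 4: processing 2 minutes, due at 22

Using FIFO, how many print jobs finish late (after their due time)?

3

FIFO (arrival order): Print Job 1 Print Job 2 Print Job 3 Print Job 4.
Print Job 1: 0→9, due 16, tardiness 0
Print Job 2: 9→21, due 15, tardiness 6
Print Job 3: 21→24, due 12, tardiness 12
Print Job 4: 24→26, due 22, tardiness 4
Late print jobs: 3.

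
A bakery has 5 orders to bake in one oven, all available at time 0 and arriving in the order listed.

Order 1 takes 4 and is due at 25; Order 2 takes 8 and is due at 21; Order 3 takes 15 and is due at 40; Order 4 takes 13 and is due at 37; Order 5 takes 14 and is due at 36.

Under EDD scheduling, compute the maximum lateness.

EDD (increasing due date): Order 2 Order 1 Order 5 Order 4 Order 3.
Order 2: 0→8, due 21, lateness -13
Order 1: 8→12, due 25, lateness -13
Order 5: 12→26, due 36, lateness -10
Order 4: 26→39, due 37, lateness 2
Order 3: 39→54, due 40, lateness 14
Maximum = 14.

14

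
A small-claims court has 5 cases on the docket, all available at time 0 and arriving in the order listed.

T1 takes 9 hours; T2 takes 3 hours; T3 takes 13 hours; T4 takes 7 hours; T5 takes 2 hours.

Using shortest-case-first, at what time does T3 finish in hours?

SPT (increasing processing time): T5 T2 T4 T1 T3.
T5: 0→2
T2: 2→5
T4: 5→12
T1: 12→21
T3: 21→34

34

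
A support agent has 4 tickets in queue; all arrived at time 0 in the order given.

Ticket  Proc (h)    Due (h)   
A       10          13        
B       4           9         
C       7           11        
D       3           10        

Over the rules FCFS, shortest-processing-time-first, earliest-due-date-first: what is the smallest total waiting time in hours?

24

FIFO (arrival order): A B C D.
A: waits 0, runs 0→10
B: waits 10, runs 10→14
C: waits 14, runs 14→21
D: waits 21, runs 21→24
Sum = 0+10+14+21 = 45.
SPT (increasing processing time): D B C A.
D: waits 0, runs 0→3
B: waits 3, runs 3→7
C: waits 7, runs 7→14
A: waits 14, runs 14→24
Sum = 0+3+7+14 = 24.
EDD (increasing due date): B D C A.
B: waits 0, runs 0→4
D: waits 4, runs 4→7
C: waits 7, runs 7→14
A: waits 14, runs 14→24
Sum = 0+4+7+14 = 25.
FIFO 45, SPT 24, EDD 25 → minimum 24.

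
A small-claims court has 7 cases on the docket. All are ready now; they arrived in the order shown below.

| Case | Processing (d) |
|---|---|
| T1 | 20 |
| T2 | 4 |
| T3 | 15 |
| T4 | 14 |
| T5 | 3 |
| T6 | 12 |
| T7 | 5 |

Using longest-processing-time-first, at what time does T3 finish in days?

35

LPT (decreasing processing time): T1 T3 T4 T6 T7 T2 T5.
T1: 0→20
T3: 20→35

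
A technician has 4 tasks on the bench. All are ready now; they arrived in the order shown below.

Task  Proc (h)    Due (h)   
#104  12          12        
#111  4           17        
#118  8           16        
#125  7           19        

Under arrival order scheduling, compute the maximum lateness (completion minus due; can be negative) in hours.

12

FIFO (arrival order): #104 #111 #118 #125.
#104: 0→12, due 12, lateness 0
#111: 12→16, due 17, lateness -1
#118: 16→24, due 16, lateness 8
#125: 24→31, due 19, lateness 12
Maximum = 12.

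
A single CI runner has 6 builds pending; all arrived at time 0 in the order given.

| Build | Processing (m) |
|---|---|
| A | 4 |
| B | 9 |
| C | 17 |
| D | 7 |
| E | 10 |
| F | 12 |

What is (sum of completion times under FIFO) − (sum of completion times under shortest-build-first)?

24

FIFO (arrival order): A B C D E F.
A: 0→4
B: 4→13
C: 13→30
D: 30→37
E: 37→47
F: 47→59
Sum = 4+13+30+37+47+59 = 190.
SPT (increasing processing time): A D B E F C.
A: 0→4
D: 4→11
B: 11→20
E: 20→30
F: 30→42
C: 42→59
Sum = 4+11+20+30+42+59 = 166.
Difference = 190 − 166 = 24.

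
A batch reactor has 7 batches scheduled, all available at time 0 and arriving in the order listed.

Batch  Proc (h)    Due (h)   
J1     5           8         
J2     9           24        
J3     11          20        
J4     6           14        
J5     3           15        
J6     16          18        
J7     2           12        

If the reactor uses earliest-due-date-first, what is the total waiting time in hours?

116

EDD (increasing due date): J1 J7 J4 J5 J6 J3 J2.
J1: waits 0, runs 0→5
J7: waits 5, runs 5→7
J4: waits 7, runs 7→13
J5: waits 13, runs 13→16
J6: waits 16, runs 16→32
J3: waits 32, runs 32→43
J2: waits 43, runs 43→52
Sum = 0+5+7+13+16+32+43 = 116.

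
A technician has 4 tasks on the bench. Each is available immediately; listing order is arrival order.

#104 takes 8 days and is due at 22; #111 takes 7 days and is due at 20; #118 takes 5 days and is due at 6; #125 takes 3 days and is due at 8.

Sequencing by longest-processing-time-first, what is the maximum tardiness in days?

15

LPT (decreasing processing time): #104 #111 #118 #125.
#104: 0→8, due 22, tardiness 0
#111: 8→15, due 20, tardiness 0
#118: 15→20, due 6, tardiness 14
#125: 20→23, due 8, tardiness 15
Maximum = 15.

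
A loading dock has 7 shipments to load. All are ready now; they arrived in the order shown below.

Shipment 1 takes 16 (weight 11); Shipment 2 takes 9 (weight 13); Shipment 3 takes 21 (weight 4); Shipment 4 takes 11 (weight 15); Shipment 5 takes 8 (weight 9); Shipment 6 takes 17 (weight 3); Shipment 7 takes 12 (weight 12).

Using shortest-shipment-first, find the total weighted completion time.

2404

SPT (increasing processing time): Shipment 5 Shipment 2 Shipment 4 Shipment 7 Shipment 1 Shipment 6 Shipment 3.
Shipment 5: finishes 8, weight 9, w·C = 72
Shipment 2: finishes 17, weight 13, w·C = 221
Shipment 4: finishes 28, weight 15, w·C = 420
Shipment 7: finishes 40, weight 12, w·C = 480
Shipment 1: finishes 56, weight 11, w·C = 616
Shipment 6: finishes 73, weight 3, w·C = 219
Shipment 3: finishes 94, weight 4, w·C = 376
Sum = 72+221+420+480+616+219+376 = 2404.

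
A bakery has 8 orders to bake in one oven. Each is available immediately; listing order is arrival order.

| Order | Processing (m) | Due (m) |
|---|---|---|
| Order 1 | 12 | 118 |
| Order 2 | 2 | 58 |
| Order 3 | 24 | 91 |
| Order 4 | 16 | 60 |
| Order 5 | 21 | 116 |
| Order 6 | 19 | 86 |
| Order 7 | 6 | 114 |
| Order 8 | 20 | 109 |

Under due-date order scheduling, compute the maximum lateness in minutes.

2

EDD (increasing due date): Order 2 Order 4 Order 6 Order 3 Order 8 Order 7 Order 5 Order 1.
Order 2: 0→2, due 58, lateness -56
Order 4: 2→18, due 60, lateness -42
Order 6: 18→37, due 86, lateness -49
Order 3: 37→61, due 91, lateness -30
Order 8: 61→81, due 109, lateness -28
Order 7: 81→87, due 114, lateness -27
Order 5: 87→108, due 116, lateness -8
Order 1: 108→120, due 118, lateness 2
Maximum = 2.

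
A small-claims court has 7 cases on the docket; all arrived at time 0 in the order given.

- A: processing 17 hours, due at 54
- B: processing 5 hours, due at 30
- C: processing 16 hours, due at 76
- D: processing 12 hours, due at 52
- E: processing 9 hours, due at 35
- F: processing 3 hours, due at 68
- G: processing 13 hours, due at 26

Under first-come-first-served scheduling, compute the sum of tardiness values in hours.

73

FIFO (arrival order): A B C D E F G.
A: 0→17, due 54, tardiness 0
B: 17→22, due 30, tardiness 0
C: 22→38, due 76, tardiness 0
D: 38→50, due 52, tardiness 0
E: 50→59, due 35, tardiness 24
F: 59→62, due 68, tardiness 0
G: 62→75, due 26, tardiness 49
Sum = 0+0+0+0+24+0+49 = 73.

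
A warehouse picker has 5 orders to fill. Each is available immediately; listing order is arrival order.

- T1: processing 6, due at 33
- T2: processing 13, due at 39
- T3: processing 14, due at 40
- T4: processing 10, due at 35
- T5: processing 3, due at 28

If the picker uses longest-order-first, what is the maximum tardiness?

LPT (decreasing processing time): T3 T2 T4 T1 T5.
T3: 0→14, due 40, tardiness 0
T2: 14→27, due 39, tardiness 0
T4: 27→37, due 35, tardiness 2
T1: 37→43, due 33, tardiness 10
T5: 43→46, due 28, tardiness 18
Maximum = 18.

18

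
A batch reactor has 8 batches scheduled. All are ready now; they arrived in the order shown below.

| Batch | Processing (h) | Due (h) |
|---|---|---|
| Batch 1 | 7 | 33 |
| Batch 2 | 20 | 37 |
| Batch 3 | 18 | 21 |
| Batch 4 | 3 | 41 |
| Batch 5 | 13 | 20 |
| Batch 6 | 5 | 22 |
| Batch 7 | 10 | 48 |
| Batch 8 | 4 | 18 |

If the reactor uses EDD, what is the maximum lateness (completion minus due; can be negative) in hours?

EDD (increasing due date): Batch 8 Batch 5 Batch 3 Batch 6 Batch 1 Batch 2 Batch 4 Batch 7.
Batch 8: 0→4, due 18, lateness -14
Batch 5: 4→17, due 20, lateness -3
Batch 3: 17→35, due 21, lateness 14
Batch 6: 35→40, due 22, lateness 18
Batch 1: 40→47, due 33, lateness 14
Batch 2: 47→67, due 37, lateness 30
Batch 4: 67→70, due 41, lateness 29
Batch 7: 70→80, due 48, lateness 32
Maximum = 32.

32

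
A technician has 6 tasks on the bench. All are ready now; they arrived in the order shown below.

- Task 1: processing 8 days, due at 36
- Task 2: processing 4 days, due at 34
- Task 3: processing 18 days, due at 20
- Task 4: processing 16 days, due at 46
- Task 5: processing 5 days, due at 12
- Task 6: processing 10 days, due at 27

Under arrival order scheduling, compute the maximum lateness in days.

FIFO (arrival order): Task 1 Task 2 Task 3 Task 4 Task 5 Task 6.
Task 1: 0→8, due 36, lateness -28
Task 2: 8→12, due 34, lateness -22
Task 3: 12→30, due 20, lateness 10
Task 4: 30→46, due 46, lateness 0
Task 5: 46→51, due 12, lateness 39
Task 6: 51→61, due 27, lateness 34
Maximum = 39.

39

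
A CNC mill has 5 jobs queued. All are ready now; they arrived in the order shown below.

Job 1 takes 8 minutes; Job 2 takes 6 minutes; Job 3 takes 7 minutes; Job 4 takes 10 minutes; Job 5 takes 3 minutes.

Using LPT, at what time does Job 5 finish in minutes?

LPT (decreasing processing time): Job 4 Job 1 Job 3 Job 2 Job 5.
Job 4: 0→10
Job 1: 10→18
Job 3: 18→25
Job 2: 25→31
Job 5: 31→34

34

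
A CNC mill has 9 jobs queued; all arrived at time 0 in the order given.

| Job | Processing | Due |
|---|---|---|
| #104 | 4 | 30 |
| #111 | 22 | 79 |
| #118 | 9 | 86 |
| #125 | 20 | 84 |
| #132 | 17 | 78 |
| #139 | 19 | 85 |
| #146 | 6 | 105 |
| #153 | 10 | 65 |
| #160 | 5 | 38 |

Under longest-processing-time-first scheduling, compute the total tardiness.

186

LPT (decreasing processing time): #111 #125 #139 #132 #153 #118 #146 #160 #104.
#111: 0→22, due 79, tardiness 0
#125: 22→42, due 84, tardiness 0
#139: 42→61, due 85, tardiness 0
#132: 61→78, due 78, tardiness 0
#153: 78→88, due 65, tardiness 23
#118: 88→97, due 86, tardiness 11
#146: 97→103, due 105, tardiness 0
#160: 103→108, due 38, tardiness 70
#104: 108→112, due 30, tardiness 82
Sum = 0+0+0+0+23+11+0+70+82 = 186.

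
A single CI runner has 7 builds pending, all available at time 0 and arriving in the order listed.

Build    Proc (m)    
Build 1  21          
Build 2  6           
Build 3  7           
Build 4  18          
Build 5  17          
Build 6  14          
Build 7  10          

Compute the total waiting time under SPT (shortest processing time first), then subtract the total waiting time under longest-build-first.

-148

SPT (increasing processing time): Build 2 Build 3 Build 7 Build 6 Build 5 Build 4 Build 1.
Build 2: waits 0, runs 0→6
Build 3: waits 6, runs 6→13
Build 7: waits 13, runs 13→23
Build 6: waits 23, runs 23→37
Build 5: waits 37, runs 37→54
Build 4: waits 54, runs 54→72
Build 1: waits 72, runs 72→93
Sum = 0+6+13+23+37+54+72 = 205.
LPT (decreasing processing time): Build 1 Build 4 Build 5 Build 6 Build 7 Build 3 Build 2.
Build 1: waits 0, runs 0→21
Build 4: waits 21, runs 21→39
Build 5: waits 39, runs 39→56
Build 6: waits 56, runs 56→70
Build 7: waits 70, runs 70→80
Build 3: waits 80, runs 80→87
Build 2: waits 87, runs 87→93
Sum = 0+21+39+56+70+80+87 = 353.
Difference = 205 − 353 = -148.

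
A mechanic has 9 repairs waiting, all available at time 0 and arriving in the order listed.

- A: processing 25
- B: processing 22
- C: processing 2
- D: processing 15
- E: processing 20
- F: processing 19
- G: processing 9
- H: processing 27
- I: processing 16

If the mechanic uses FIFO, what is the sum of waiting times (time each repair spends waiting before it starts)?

FIFO (arrival order): A B C D E F G H I.
A: waits 0, runs 0→25
B: waits 25, runs 25→47
C: waits 47, runs 47→49
D: waits 49, runs 49→64
E: waits 64, runs 64→84
F: waits 84, runs 84→103
G: waits 103, runs 103→112
H: waits 112, runs 112→139
I: waits 139, runs 139→155
Sum = 0+25+47+49+64+84+103+112+139 = 623.

623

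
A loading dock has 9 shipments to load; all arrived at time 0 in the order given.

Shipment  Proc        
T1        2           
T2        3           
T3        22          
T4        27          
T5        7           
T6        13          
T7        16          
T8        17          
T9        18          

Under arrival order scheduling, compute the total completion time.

FIFO (arrival order): T1 T2 T3 T4 T5 T6 T7 T8 T9.
T1: 0→2
T2: 2→5
T3: 5→27
T4: 27→54
T5: 54→61
T6: 61→74
T7: 74→90
T8: 90→107
T9: 107→125
Sum = 2+5+27+54+61+74+90+107+125 = 545.

545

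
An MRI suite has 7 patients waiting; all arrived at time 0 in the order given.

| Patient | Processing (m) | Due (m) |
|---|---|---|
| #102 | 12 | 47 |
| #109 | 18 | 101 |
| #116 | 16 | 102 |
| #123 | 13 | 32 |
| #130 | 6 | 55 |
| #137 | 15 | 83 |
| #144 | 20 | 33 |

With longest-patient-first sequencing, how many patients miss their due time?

LPT (decreasing processing time): #144 #109 #116 #137 #123 #102 #130.
#144: 0→20, due 33, tardiness 0
#109: 20→38, due 101, tardiness 0
#116: 38→54, due 102, tardiness 0
#137: 54→69, due 83, tardiness 0
#123: 69→82, due 32, tardiness 50
#102: 82→94, due 47, tardiness 47
#130: 94→100, due 55, tardiness 45
Late patients: 3.

3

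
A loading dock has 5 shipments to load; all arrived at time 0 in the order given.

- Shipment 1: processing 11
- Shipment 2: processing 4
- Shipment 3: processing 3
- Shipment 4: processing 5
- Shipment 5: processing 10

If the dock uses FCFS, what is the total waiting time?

FIFO (arrival order): Shipment 1 Shipment 2 Shipment 3 Shipment 4 Shipment 5.
Shipment 1: waits 0, runs 0→11
Shipment 2: waits 11, runs 11→15
Shipment 3: waits 15, runs 15→18
Shipment 4: waits 18, runs 18→23
Shipment 5: waits 23, runs 23→33
Sum = 0+11+15+18+23 = 67.

67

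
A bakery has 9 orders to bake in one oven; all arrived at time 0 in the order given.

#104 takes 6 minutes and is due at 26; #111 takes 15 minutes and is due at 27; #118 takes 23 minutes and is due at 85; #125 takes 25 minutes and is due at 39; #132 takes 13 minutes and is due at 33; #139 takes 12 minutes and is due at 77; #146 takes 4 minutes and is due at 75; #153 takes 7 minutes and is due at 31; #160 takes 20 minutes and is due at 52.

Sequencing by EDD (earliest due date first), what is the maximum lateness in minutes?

EDD (increasing due date): #104 #111 #153 #132 #125 #160 #146 #139 #118.
#104: 0→6, due 26, lateness -20
#111: 6→21, due 27, lateness -6
#153: 21→28, due 31, lateness -3
#132: 28→41, due 33, lateness 8
#125: 41→66, due 39, lateness 27
#160: 66→86, due 52, lateness 34
#146: 86→90, due 75, lateness 15
#139: 90→102, due 77, lateness 25
#118: 102→125, due 85, lateness 40
Maximum = 40.

40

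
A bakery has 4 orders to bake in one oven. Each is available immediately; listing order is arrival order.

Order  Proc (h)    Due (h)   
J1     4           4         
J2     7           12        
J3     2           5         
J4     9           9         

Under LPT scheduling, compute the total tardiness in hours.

LPT (decreasing processing time): J4 J2 J1 J3.
J4: 0→9, due 9, tardiness 0
J2: 9→16, due 12, tardiness 4
J1: 16→20, due 4, tardiness 16
J3: 20→22, due 5, tardiness 17
Sum = 0+4+16+17 = 37.

37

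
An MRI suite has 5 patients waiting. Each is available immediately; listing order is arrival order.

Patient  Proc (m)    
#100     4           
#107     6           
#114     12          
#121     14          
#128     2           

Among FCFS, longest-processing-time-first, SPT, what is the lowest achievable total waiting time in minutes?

44

FIFO (arrival order): #100 #107 #114 #121 #128.
#100: waits 0, runs 0→4
#107: waits 4, runs 4→10
#114: waits 10, runs 10→22
#121: waits 22, runs 22→36
#128: waits 36, runs 36→38
Sum = 0+4+10+22+36 = 72.
LPT (decreasing processing time): #121 #114 #107 #100 #128.
#121: waits 0, runs 0→14
#114: waits 14, runs 14→26
#107: waits 26, runs 26→32
#100: waits 32, runs 32→36
#128: waits 36, runs 36→38
Sum = 0+14+26+32+36 = 108.
SPT (increasing processing time): #128 #100 #107 #114 #121.
#128: waits 0, runs 0→2
#100: waits 2, runs 2→6
#107: waits 6, runs 6→12
#114: waits 12, runs 12→24
#121: waits 24, runs 24→38
Sum = 0+2+6+12+24 = 44.
FIFO 72, LPT 108, SPT 44 → minimum 44.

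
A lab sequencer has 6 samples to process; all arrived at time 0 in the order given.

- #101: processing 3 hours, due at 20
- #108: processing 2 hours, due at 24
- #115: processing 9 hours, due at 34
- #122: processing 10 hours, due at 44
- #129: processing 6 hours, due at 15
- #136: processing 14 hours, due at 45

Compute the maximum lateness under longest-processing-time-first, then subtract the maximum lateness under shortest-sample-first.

25

LPT (decreasing processing time): #136 #122 #115 #129 #101 #108.
#136: 0→14, due 45, lateness -31
#122: 14→24, due 44, lateness -20
#115: 24→33, due 34, lateness -1
#129: 33→39, due 15, lateness 24
#101: 39→42, due 20, lateness 22
#108: 42→44, due 24, lateness 20
Maximum = 24.
SPT (increasing processing time): #108 #101 #129 #115 #122 #136.
#108: 0→2, due 24, lateness -22
#101: 2→5, due 20, lateness -15
#129: 5→11, due 15, lateness -4
#115: 11→20, due 34, lateness -14
#122: 20→30, due 44, lateness -14
#136: 30→44, due 45, lateness -1
Maximum = -1.
Difference = 24 − -1 = 25.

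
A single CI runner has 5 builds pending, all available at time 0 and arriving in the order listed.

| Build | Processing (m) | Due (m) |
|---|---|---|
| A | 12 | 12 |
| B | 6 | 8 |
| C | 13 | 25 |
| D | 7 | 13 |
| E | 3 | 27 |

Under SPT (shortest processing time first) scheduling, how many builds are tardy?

4

SPT (increasing processing time): E B D A C.
E: 0→3, due 27, tardiness 0
B: 3→9, due 8, tardiness 1
D: 9→16, due 13, tardiness 3
A: 16→28, due 12, tardiness 16
C: 28→41, due 25, tardiness 16
Late builds: 4.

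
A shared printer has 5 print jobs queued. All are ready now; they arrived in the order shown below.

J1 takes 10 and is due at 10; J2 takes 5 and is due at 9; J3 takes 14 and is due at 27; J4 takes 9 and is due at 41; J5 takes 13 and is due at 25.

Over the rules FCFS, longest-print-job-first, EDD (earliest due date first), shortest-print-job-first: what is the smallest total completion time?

FIFO (arrival order): J1 J2 J3 J4 J5.
J1: 0→10
J2: 10→15
J3: 15→29
J4: 29→38
J5: 38→51
Sum = 10+15+29+38+51 = 143.
LPT (decreasing processing time): J3 J5 J1 J4 J2.
J3: 0→14
J5: 14→27
J1: 27→37
J4: 37→46
J2: 46→51
Sum = 14+27+37+46+51 = 175.
EDD (increasing due date): J2 J1 J5 J3 J4.
J2: 0→5
J1: 5→15
J5: 15→28
J3: 28→42
J4: 42→51
Sum = 5+15+28+42+51 = 141.
SPT (increasing processing time): J2 J4 J1 J5 J3.
J2: 0→5
J4: 5→14
J1: 14→24
J5: 24→37
J3: 37→51
Sum = 5+14+24+37+51 = 131.
FIFO 143, LPT 175, EDD 141, SPT 131 → minimum 131.

131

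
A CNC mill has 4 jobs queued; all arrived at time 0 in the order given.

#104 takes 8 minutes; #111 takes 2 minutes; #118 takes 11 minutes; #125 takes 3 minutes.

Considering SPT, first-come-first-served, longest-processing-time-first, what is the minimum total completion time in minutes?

SPT (increasing processing time): #111 #125 #104 #118.
#111: 0→2
#125: 2→5
#104: 5→13
#118: 13→24
Sum = 2+5+13+24 = 44.
FIFO (arrival order): #104 #111 #118 #125.
#104: 0→8
#111: 8→10
#118: 10→21
#125: 21→24
Sum = 8+10+21+24 = 63.
LPT (decreasing processing time): #118 #104 #125 #111.
#118: 0→11
#104: 11→19
#125: 19→22
#111: 22→24
Sum = 11+19+22+24 = 76.
SPT 44, FIFO 63, LPT 76 → minimum 44.

44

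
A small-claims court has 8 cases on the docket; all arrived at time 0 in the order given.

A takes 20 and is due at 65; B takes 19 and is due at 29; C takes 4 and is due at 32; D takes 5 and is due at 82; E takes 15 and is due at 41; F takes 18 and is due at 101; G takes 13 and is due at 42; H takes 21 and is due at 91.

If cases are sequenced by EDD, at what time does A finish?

71

EDD (increasing due date): B C E G A D H F.
B: 0→19
C: 19→23
E: 23→38
G: 38→51
A: 51→71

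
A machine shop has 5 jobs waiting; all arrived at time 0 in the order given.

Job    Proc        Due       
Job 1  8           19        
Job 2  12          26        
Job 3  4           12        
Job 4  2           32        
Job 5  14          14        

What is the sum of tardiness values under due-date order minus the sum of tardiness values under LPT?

EDD (increasing due date): Job 3 Job 5 Job 1 Job 2 Job 4.
Job 3: 0→4, due 12, tardiness 0
Job 5: 4→18, due 14, tardiness 4
Job 1: 18→26, due 19, tardiness 7
Job 2: 26→38, due 26, tardiness 12
Job 4: 38→40, due 32, tardiness 8
Sum = 0+4+7+12+8 = 31.
LPT (decreasing processing time): Job 5 Job 2 Job 1 Job 3 Job 4.
Job 5: 0→14, due 14, tardiness 0
Job 2: 14→26, due 26, tardiness 0
Job 1: 26→34, due 19, tardiness 15
Job 3: 34→38, due 12, tardiness 26
Job 4: 38→40, due 32, tardiness 8
Sum = 0+0+15+26+8 = 49.
Difference = 31 − 49 = -18.

-18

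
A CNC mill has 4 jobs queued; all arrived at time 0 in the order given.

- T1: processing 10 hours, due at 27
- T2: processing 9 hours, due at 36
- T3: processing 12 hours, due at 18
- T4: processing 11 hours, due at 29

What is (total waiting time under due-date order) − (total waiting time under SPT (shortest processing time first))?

9

EDD (increasing due date): T3 T1 T4 T2.
T3: waits 0, runs 0→12
T1: waits 12, runs 12→22
T4: waits 22, runs 22→33
T2: waits 33, runs 33→42
Sum = 0+12+22+33 = 67.
SPT (increasing processing time): T2 T1 T4 T3.
T2: waits 0, runs 0→9
T1: waits 9, runs 9→19
T4: waits 19, runs 19→30
T3: waits 30, runs 30→42
Sum = 0+9+19+30 = 58.
Difference = 67 − 58 = 9.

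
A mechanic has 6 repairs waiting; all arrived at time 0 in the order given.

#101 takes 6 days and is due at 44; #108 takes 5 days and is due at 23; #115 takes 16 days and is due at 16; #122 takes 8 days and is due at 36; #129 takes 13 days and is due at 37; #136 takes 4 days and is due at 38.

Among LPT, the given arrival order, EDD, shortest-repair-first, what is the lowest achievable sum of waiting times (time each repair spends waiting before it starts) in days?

87

LPT (decreasing processing time): #115 #129 #122 #101 #108 #136.
#115: waits 0, runs 0→16
#129: waits 16, runs 16→29
#122: waits 29, runs 29→37
#101: waits 37, runs 37→43
#108: waits 43, runs 43→48
#136: waits 48, runs 48→52
Sum = 0+16+29+37+43+48 = 173.
FIFO (arrival order): #101 #108 #115 #122 #129 #136.
#101: waits 0, runs 0→6
#108: waits 6, runs 6→11
#115: waits 11, runs 11→27
#122: waits 27, runs 27→35
#129: waits 35, runs 35→48
#136: waits 48, runs 48→52
Sum = 0+6+11+27+35+48 = 127.
EDD (increasing due date): #115 #108 #122 #129 #136 #101.
#115: waits 0, runs 0→16
#108: waits 16, runs 16→21
#122: waits 21, runs 21→29
#129: waits 29, runs 29→42
#136: waits 42, runs 42→46
#101: waits 46, runs 46→52
Sum = 0+16+21+29+42+46 = 154.
SPT (increasing processing time): #136 #108 #101 #122 #129 #115.
#136: waits 0, runs 0→4
#108: waits 4, runs 4→9
#101: waits 9, runs 9→15
#122: waits 15, runs 15→23
#129: waits 23, runs 23→36
#115: waits 36, runs 36→52
Sum = 0+4+9+15+23+36 = 87.
LPT 173, FIFO 127, EDD 154, SPT 87 → minimum 87.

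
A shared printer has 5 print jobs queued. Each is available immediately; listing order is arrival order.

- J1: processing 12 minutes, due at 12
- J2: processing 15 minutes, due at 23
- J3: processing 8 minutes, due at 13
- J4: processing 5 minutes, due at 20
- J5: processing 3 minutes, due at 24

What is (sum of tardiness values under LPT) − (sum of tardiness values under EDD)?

LPT (decreasing processing time): J2 J1 J3 J4 J5.
J2: 0→15, due 23, tardiness 0
J1: 15→27, due 12, tardiness 15
J3: 27→35, due 13, tardiness 22
J4: 35→40, due 20, tardiness 20
J5: 40→43, due 24, tardiness 19
Sum = 0+15+22+20+19 = 76.
EDD (increasing due date): J1 J3 J4 J2 J5.
J1: 0→12, due 12, tardiness 0
J3: 12→20, due 13, tardiness 7
J4: 20→25, due 20, tardiness 5
J2: 25→40, due 23, tardiness 17
J5: 40→43, due 24, tardiness 19
Sum = 0+7+5+17+19 = 48.
Difference = 76 − 48 = 28.

28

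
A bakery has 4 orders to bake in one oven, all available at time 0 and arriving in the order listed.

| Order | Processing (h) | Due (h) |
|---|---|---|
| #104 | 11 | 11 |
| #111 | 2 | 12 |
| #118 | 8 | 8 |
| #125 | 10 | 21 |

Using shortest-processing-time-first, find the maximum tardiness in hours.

SPT (increasing processing time): #111 #118 #125 #104.
#111: 0→2, due 12, tardiness 0
#118: 2→10, due 8, tardiness 2
#125: 10→20, due 21, tardiness 0
#104: 20→31, due 11, tardiness 20
Maximum = 20.

20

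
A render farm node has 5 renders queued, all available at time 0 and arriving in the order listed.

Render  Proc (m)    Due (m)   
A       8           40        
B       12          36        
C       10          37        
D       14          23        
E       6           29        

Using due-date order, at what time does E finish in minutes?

EDD (increasing due date): D E B C A.
D: 0→14
E: 14→20

20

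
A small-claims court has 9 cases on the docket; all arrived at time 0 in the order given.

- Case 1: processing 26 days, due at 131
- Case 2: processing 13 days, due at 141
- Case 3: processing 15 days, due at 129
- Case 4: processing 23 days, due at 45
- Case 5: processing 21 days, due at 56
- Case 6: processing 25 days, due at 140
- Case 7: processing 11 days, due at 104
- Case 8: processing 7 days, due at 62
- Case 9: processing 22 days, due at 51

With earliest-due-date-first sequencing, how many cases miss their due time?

4

EDD (increasing due date): Case 4 Case 9 Case 5 Case 8 Case 7 Case 3 Case 1 Case 6 Case 2.
Case 4: 0→23, due 45, tardiness 0
Case 9: 23→45, due 51, tardiness 0
Case 5: 45→66, due 56, tardiness 10
Case 8: 66→73, due 62, tardiness 11
Case 7: 73→84, due 104, tardiness 0
Case 3: 84→99, due 129, tardiness 0
Case 1: 99→125, due 131, tardiness 0
Case 6: 125→150, due 140, tardiness 10
Case 2: 150→163, due 141, tardiness 22
Late cases: 4.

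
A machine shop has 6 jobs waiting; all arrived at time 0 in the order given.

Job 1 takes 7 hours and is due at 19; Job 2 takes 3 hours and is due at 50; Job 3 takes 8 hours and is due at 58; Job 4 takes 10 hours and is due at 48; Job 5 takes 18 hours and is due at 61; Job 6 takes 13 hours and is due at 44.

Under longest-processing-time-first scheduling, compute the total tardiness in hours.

LPT (decreasing processing time): Job 5 Job 6 Job 4 Job 3 Job 1 Job 2.
Job 5: 0→18, due 61, tardiness 0
Job 6: 18→31, due 44, tardiness 0
Job 4: 31→41, due 48, tardiness 0
Job 3: 41→49, due 58, tardiness 0
Job 1: 49→56, due 19, tardiness 37
Job 2: 56→59, due 50, tardiness 9
Sum = 0+0+0+0+37+9 = 46.

46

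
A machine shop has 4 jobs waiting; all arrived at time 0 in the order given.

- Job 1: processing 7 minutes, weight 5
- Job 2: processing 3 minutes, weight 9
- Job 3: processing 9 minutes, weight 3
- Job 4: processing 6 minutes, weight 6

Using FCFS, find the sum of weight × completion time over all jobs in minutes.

FIFO (arrival order): Job 1 Job 2 Job 3 Job 4.
Job 1: finishes 7, weight 5, w·C = 35
Job 2: finishes 10, weight 9, w·C = 90
Job 3: finishes 19, weight 3, w·C = 57
Job 4: finishes 25, weight 6, w·C = 150
Sum = 35+90+57+150 = 332.

332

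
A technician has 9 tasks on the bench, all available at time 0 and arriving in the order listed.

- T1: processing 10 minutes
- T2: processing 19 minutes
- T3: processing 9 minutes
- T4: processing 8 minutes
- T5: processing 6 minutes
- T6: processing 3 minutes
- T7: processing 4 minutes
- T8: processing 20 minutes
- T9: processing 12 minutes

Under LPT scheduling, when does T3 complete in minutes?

LPT (decreasing processing time): T8 T2 T9 T1 T3 T4 T5 T7 T6.
T8: 0→20
T2: 20→39
T9: 39→51
T1: 51→61
T3: 61→70

70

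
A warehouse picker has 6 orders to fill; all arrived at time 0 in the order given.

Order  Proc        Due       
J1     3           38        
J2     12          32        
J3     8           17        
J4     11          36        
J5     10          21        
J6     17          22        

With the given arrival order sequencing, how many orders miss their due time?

FIFO (arrival order): J1 J2 J3 J4 J5 J6.
J1: 0→3, due 38, tardiness 0
J2: 3→15, due 32, tardiness 0
J3: 15→23, due 17, tardiness 6
J4: 23→34, due 36, tardiness 0
J5: 34→44, due 21, tardiness 23
J6: 44→61, due 22, tardiness 39
Late orders: 3.

3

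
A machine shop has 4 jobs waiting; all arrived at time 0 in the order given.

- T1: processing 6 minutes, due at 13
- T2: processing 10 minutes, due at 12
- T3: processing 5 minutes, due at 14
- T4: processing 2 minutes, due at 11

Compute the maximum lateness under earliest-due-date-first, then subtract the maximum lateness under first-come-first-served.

EDD (increasing due date): T4 T2 T1 T3.
T4: 0→2, due 11, lateness -9
T2: 2→12, due 12, lateness 0
T1: 12→18, due 13, lateness 5
T3: 18→23, due 14, lateness 9
Maximum = 9.
FIFO (arrival order): T1 T2 T3 T4.
T1: 0→6, due 13, lateness -7
T2: 6→16, due 12, lateness 4
T3: 16→21, due 14, lateness 7
T4: 21→23, due 11, lateness 12
Maximum = 12.
Difference = 9 − 12 = -3.

-3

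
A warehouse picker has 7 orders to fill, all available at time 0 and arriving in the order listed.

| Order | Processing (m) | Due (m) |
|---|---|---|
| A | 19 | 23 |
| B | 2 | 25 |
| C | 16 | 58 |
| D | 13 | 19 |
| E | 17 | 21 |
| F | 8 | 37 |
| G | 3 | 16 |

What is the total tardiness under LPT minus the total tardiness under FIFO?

33

LPT (decreasing processing time): A E C D F G B.
A: 0→19, due 23, tardiness 0
E: 19→36, due 21, tardiness 15
C: 36→52, due 58, tardiness 0
D: 52→65, due 19, tardiness 46
F: 65→73, due 37, tardiness 36
G: 73→76, due 16, tardiness 60
B: 76→78, due 25, tardiness 53
Sum = 0+15+0+46+36+60+53 = 210.
FIFO (arrival order): A B C D E F G.
A: 0→19, due 23, tardiness 0
B: 19→21, due 25, tardiness 0
C: 21→37, due 58, tardiness 0
D: 37→50, due 19, tardiness 31
E: 50→67, due 21, tardiness 46
F: 67→75, due 37, tardiness 38
G: 75→78, due 16, tardiness 62
Sum = 0+0+0+31+46+38+62 = 177.
Difference = 210 − 177 = 33.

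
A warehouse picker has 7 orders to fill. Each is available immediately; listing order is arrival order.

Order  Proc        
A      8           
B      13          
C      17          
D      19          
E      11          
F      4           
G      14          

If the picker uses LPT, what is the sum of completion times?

410

LPT (decreasing processing time): D C G B E A F.
D: 0→19
C: 19→36
G: 36→50
B: 50→63
E: 63→74
A: 74→82
F: 82→86
Sum = 19+36+50+63+74+82+86 = 410.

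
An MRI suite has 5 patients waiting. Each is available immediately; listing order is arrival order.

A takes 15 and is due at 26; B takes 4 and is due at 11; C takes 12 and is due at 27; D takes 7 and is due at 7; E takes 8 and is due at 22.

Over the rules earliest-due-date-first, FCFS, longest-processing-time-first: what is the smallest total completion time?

117

EDD (increasing due date): D B E A C.
D: 0→7
B: 7→11
E: 11→19
A: 19→34
C: 34→46
Sum = 7+11+19+34+46 = 117.
FIFO (arrival order): A B C D E.
A: 0→15
B: 15→19
C: 19→31
D: 31→38
E: 38→46
Sum = 15+19+31+38+46 = 149.
LPT (decreasing processing time): A C E D B.
A: 0→15
C: 15→27
E: 27→35
D: 35→42
B: 42→46
Sum = 15+27+35+42+46 = 165.
EDD 117, FIFO 149, LPT 165 → minimum 117.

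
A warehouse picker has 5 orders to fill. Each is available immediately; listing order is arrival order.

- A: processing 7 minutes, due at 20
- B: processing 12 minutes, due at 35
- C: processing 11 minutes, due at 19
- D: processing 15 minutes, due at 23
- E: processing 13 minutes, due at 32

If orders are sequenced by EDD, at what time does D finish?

EDD (increasing due date): C A D E B.
C: 0→11
A: 11→18
D: 18→33

33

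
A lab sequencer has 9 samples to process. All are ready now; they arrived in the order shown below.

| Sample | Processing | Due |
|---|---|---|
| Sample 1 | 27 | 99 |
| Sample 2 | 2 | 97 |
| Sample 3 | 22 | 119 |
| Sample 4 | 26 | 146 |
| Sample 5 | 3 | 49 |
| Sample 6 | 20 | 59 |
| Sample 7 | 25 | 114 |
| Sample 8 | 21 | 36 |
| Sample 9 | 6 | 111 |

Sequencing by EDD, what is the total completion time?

EDD (increasing due date): Sample 8 Sample 5 Sample 6 Sample 2 Sample 1 Sample 9 Sample 7 Sample 3 Sample 4.
Sample 8: 0→21
Sample 5: 21→24
Sample 6: 24→44
Sample 2: 44→46
Sample 1: 46→73
Sample 9: 73→79
Sample 7: 79→104
Sample 3: 104→126
Sample 4: 126→152
Sum = 21+24+44+46+73+79+104+126+152 = 669.

669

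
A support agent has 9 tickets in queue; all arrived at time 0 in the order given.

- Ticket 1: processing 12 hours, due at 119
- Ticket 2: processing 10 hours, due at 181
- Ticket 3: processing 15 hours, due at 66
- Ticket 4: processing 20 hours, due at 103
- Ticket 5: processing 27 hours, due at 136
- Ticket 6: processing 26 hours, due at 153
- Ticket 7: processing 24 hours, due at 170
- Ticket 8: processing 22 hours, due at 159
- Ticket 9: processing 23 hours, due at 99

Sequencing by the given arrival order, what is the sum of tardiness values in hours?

FIFO (arrival order): Ticket 1 Ticket 2 Ticket 3 Ticket 4 Ticket 5 Ticket 6 Ticket 7 Ticket 8 Ticket 9.
Ticket 1: 0→12, due 119, tardiness 0
Ticket 2: 12→22, due 181, tardiness 0
Ticket 3: 22→37, due 66, tardiness 0
Ticket 4: 37→57, due 103, tardiness 0
Ticket 5: 57→84, due 136, tardiness 0
Ticket 6: 84→110, due 153, tardiness 0
Ticket 7: 110→134, due 170, tardiness 0
Ticket 8: 134→156, due 159, tardiness 0
Ticket 9: 156→179, due 99, tardiness 80
Sum = 0+0+0+0+0+0+0+0+80 = 80.

80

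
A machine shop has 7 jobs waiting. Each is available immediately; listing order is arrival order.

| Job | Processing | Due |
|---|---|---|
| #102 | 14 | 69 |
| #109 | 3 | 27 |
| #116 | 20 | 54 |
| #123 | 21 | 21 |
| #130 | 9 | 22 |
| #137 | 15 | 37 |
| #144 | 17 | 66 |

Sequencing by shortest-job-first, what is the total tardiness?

SPT (increasing processing time): #109 #130 #102 #137 #144 #116 #123.
#109: 0→3, due 27, tardiness 0
#130: 3→12, due 22, tardiness 0
#102: 12→26, due 69, tardiness 0
#137: 26→41, due 37, tardiness 4
#144: 41→58, due 66, tardiness 0
#116: 58→78, due 54, tardiness 24
#123: 78→99, due 21, tardiness 78
Sum = 0+0+0+4+0+24+78 = 106.

106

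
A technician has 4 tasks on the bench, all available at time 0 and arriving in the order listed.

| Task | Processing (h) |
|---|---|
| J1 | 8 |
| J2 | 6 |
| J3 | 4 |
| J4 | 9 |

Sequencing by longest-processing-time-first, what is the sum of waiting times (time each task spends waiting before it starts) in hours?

LPT (decreasing processing time): J4 J1 J2 J3.
J4: waits 0, runs 0→9
J1: waits 9, runs 9→17
J2: waits 17, runs 17→23
J3: waits 23, runs 23→27
Sum = 0+9+17+23 = 49.

49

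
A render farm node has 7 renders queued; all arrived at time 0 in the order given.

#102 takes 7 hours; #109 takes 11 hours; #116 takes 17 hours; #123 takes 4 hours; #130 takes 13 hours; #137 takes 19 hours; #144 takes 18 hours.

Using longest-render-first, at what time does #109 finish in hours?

78

LPT (decreasing processing time): #137 #144 #116 #130 #109 #102 #123.
#137: 0→19
#144: 19→37
#116: 37→54
#130: 54→67
#109: 67→78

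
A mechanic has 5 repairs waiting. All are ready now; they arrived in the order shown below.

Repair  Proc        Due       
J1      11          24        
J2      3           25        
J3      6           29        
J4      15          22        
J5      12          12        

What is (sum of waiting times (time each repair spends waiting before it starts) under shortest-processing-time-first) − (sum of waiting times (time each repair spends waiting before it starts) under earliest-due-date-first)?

SPT (increasing processing time): J2 J3 J1 J5 J4.
J2: waits 0, runs 0→3
J3: waits 3, runs 3→9
J1: waits 9, runs 9→20
J5: waits 20, runs 20→32
J4: waits 32, runs 32→47
Sum = 0+3+9+20+32 = 64.
EDD (increasing due date): J5 J4 J1 J2 J3.
J5: waits 0, runs 0→12
J4: waits 12, runs 12→27
J1: waits 27, runs 27→38
J2: waits 38, runs 38→41
J3: waits 41, runs 41→47
Sum = 0+12+27+38+41 = 118.
Difference = 64 − 118 = -54.

-54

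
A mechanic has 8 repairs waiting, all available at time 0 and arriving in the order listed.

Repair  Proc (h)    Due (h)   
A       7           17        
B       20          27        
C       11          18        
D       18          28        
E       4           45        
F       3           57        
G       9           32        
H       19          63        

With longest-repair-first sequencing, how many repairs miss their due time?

LPT (decreasing processing time): B H D C G A E F.
B: 0→20, due 27, tardiness 0
H: 20→39, due 63, tardiness 0
D: 39→57, due 28, tardiness 29
C: 57→68, due 18, tardiness 50
G: 68→77, due 32, tardiness 45
A: 77→84, due 17, tardiness 67
E: 84→88, due 45, tardiness 43
F: 88→91, due 57, tardiness 34
Late repairs: 6.

6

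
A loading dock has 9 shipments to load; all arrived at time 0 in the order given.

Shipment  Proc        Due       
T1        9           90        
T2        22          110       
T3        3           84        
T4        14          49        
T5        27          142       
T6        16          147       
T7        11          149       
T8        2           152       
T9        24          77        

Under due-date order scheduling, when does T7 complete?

126

EDD (increasing due date): T4 T9 T3 T1 T2 T5 T6 T7 T8.
T4: 0→14
T9: 14→38
T3: 38→41
T1: 41→50
T2: 50→72
T5: 72→99
T6: 99→115
T7: 115→126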